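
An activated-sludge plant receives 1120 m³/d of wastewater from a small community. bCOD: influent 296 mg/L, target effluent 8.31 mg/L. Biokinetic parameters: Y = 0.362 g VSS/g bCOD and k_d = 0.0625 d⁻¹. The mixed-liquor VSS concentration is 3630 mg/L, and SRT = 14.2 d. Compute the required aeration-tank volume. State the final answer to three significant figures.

From the SRT design equation V = Y Q (S₀−S) θ_c / [X (1 + k_d θ_c)] = 0.362 × 1120 × (296 − 8.31) × 14.2 / [3630 × (1 + 0.0625 × 14.2)] = 1.66×10^6 / 6852 = 241.7 m³.

V ≈ 242 m³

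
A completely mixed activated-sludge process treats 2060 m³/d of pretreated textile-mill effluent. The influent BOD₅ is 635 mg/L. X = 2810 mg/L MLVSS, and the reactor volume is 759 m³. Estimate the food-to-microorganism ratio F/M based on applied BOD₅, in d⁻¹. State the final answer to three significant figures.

F/M ≈ 0.613 d⁻¹

F/M = applied load / biomass = Q·S₀/(V·X) = 2060 × 635 / (759.0 × 2810) = 0.6133 d⁻¹.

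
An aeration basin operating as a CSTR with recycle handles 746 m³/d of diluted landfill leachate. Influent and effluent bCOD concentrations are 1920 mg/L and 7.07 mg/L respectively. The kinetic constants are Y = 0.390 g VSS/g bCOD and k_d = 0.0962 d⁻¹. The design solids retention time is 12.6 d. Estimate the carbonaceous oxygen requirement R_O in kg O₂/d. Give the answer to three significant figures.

The observed yield is Y_obs = Y/(1 + k_d·θ_c) = 0.390 / (1 + 0.0962 × 12.6) = 0.390 / 2.212 = 0.1763 g VSS per g bCOD removed.
Mass of bCOD removed per day: Q(S₀ − S) = 746 × 1913 g/m³ = 1427 kg/d.
Biomass synthesised: P_X = Y_obs × 1427 = 251.6 kg VSS/d.
R_O = Q·(S₀ − S) − 1.42·P_X = 1427 − 1.42 × 251.6 = 1070 kg O₂/d.

R_O ≈ 1070 kg O₂/d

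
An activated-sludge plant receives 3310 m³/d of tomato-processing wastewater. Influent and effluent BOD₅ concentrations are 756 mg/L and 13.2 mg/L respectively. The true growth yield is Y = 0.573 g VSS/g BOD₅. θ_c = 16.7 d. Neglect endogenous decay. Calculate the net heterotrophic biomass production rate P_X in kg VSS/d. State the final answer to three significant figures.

No decay correction is needed, so Y_obs = Y = 0.573.
Q·(S₀ − S) = 3310 × (756 − 13.2) × 10⁻³ = 2459 kg/d removed.
P_X = Y_obs · Q(S₀ − S) = 0.5730 × 2459 = 1409 kg VSS/d.

P_X ≈ 1410 kg VSS/d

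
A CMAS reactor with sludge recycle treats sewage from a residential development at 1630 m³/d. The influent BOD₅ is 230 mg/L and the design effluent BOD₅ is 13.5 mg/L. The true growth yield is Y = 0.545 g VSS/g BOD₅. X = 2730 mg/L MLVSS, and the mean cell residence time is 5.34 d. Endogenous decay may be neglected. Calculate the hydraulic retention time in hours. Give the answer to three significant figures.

τ ≈ 5.54 h

Biomass mass balance (decay neglected): V·X = Y·Q·(S₀ − S)·θ_c, so V = 0.545 × 1630 × (230 − 13.5) × 5.34 / 2730 = 376.2 m³.
Hydraulic retention time τ = V/Q = 376.2 / 1630 = 0.2308 d = 5.539 h.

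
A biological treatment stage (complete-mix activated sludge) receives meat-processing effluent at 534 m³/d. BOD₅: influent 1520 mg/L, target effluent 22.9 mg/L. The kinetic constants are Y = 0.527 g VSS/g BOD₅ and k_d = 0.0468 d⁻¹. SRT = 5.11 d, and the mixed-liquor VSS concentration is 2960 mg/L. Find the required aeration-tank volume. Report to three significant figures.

From the SRT design equation V = Y Q (S₀−S) θ_c / [X (1 + k_d θ_c)] = 0.527 × 534 × (1520 − 22.9) × 5.11 / [2960 × (1 + 0.0468 × 5.11)] = 2.15×10^6 / 3668 = 587.0 m³.

V ≈ 587 m³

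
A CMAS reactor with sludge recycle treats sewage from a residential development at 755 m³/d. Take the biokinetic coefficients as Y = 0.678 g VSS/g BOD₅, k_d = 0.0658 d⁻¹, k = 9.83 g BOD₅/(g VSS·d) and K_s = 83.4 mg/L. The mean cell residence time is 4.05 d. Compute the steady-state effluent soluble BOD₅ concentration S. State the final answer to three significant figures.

Effluent substrate depends only on kinetics and SRT: S = K_s(1 + k_d θ_c) / [θ_c(Yk − k_d) − 1] = 83.4 × (1 + 0.0658 × 4.05) / [4.05 × (0.678 × 9.83 − 0.0658) − 1] = 105.6 / 25.73 = 4.106 mg/L.

S ≈ 4.11 mg/L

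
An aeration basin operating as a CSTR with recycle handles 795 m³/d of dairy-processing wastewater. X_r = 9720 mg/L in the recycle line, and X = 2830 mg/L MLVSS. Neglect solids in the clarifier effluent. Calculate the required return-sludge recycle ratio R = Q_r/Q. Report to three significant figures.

Solids balance on the clarifier gives (1+R)X = R·X_r, so R = X/(X_r − X) = 2830 / (9720 − 2830) = 0.4107.

R ≈ 0.411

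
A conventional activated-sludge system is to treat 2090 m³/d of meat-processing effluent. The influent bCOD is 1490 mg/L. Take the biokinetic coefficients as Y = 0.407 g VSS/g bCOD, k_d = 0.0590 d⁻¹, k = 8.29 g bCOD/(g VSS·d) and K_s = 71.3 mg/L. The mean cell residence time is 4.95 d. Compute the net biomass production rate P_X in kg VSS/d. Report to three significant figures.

P_X ≈ 977 kg VSS/d

Effluent substrate depends only on kinetics and SRT: S = K_s(1 + k_d θ_c) / [θ_c(Yk − k_d) − 1] = 71.3 × (1 + 0.0590 × 4.95) / [4.95 × (0.407 × 8.29 − 0.0590) − 1] = 92.12 / 15.41 = 5.978 mg/L.
Correct the yield for decay: Y_obs = Y/(1 + k_d θ_c) = 0.407 / (1 + 0.0590 × 4.95) = 0.407 / 1.292 = 0.3150.
Q·(S₀ − S) = 2090 × (1490 − 5.98) × 10⁻³ = 3102 kg/d removed.
P_X = Y_obs · Q(S₀ − S) = 0.3150 × 3102 = 977.0 kg VSS/d.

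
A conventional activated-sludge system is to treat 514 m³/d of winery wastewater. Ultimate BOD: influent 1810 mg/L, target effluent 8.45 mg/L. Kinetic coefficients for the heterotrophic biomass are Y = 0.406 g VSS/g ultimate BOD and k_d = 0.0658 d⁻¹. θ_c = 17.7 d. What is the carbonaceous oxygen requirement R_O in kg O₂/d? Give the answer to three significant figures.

Correct the yield for decay: Y_obs = Y/(1 + k_d θ_c) = 0.406 / (1 + 0.0658 × 17.7) = 0.406 / 2.165 = 0.1876.
Substrate removed = Q·(S₀ − S) = 514 m³/d × (1810 − 8.45) g/m³ = 9.26×10^5 g/d = 926.0 kg/d.
P_X = Y_obs·Q·(S₀ − S) = 0.1876 × 926.0 = 173.7 kg VSS/d.
Carbonaceous O₂ demand = substrate oxidised − cell-mass equivalent = 926.0 − 1.42 × 173.7 = 679.4 kg O₂/d.

R_O ≈ 679 kg O₂/d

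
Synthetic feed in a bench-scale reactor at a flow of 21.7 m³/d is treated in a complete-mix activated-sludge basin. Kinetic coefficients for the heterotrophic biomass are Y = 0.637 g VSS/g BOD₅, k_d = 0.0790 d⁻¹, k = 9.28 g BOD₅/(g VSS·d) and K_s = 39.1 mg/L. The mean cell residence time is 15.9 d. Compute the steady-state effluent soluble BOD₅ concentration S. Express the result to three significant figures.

S ≈ 0.962 mg/L

From the Monod/SRT balance for a CMAS, S = K_s·(1+k_d θ_c)/[θ_c·(Y k − k_d) − 1] = 39.1 × (1 + 0.0790 × 15.9) / [15.9 × (0.637 × 9.28 − 0.0790) − 1] = 88.21 / 91.73 = 0.9616 mg/L.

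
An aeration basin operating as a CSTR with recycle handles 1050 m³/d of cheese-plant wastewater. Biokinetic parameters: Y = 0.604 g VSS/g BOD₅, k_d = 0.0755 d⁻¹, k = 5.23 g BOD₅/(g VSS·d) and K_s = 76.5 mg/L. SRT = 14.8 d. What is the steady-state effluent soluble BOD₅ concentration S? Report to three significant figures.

For a completely mixed reactor with recycle the Lawrence–McCarty relation gives S = K_s·(1 + k_d·θ_c) / [θ_c·(Y·k − k_d) − 1] = 76.5 × (1 + 0.0755 × 14.8) / [14.8 × (0.604 × 5.23 − 0.0755) − 1] = 162.0 / 44.63 = 3.629 mg/L.

S ≈ 3.63 mg/L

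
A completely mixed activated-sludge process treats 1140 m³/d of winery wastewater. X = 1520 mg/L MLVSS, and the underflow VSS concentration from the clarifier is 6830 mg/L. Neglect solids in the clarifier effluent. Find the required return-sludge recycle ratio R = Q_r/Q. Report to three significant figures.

R ≈ 0.286

Mass balance around the secondary clarifier (neglecting effluent solids): R = X / (X_r − X) = 1520 / (6830 − 1520) = 0.2863.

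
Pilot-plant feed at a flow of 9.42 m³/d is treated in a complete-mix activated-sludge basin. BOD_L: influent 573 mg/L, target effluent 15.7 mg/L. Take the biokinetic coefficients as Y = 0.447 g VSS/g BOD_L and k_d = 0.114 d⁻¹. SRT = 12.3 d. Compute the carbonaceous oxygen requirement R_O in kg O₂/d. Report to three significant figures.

The observed yield is Y_obs = Y/(1 + k_d·θ_c) = 0.447 / (1 + 0.114 × 12.3) = 0.447 / 2.402 = 0.1861 g VSS per g BOD_L removed.
Mass of BOD_L removed per day: Q(S₀ − S) = 9.42 × 557.3 g/m³ = 5.250 kg/d.
Biomass synthesised: P_X = Y_obs × 5.250 = 0.9769 kg VSS/d.
R_O = Q·ΔS − 1.42 P_X = 5.250 − 1.387 = 3.863 kg O₂/d.

R_O ≈ 3.86 kg O₂/d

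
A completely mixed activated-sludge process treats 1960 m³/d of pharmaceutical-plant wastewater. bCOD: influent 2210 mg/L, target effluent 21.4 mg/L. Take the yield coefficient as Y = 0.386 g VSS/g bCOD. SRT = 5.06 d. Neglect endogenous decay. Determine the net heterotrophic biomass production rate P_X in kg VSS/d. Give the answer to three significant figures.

P_X ≈ 1660 kg VSS/d

With endogenous decay neglected, the observed yield equals the true yield: Y_obs = Y = 0.386 g VSS/g bCOD.
Substrate removed = Q·(S₀ − S) = 1960 m³/d × (2210 − 21.4) g/m³ = 4.29×10^6 g/d = 4290 kg/d.
Biomass produced: P_X = Y_obs·Q·ΔS = 0.3860 × 4290 ≈ 1656 kg VSS/d.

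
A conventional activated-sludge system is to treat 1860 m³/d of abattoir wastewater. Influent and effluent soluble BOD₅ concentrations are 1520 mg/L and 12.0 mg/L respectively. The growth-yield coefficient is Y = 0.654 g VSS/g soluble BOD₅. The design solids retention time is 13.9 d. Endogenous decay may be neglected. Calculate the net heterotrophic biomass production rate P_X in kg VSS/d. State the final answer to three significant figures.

With endogenous decay neglected, the observed yield equals the true yield: Y_obs = Y = 0.654 g VSS/g soluble BOD₅.
Substrate removed = Q·(S₀ − S) = 1860 m³/d × (1520 − 12.0) g/m³ = 2.8×10^6 g/d = 2805 kg/d.
So the net sludge growth is P_X = 0.6540 × 2805 = 1834 kg VSS/d.

P_X ≈ 1830 kg VSS/d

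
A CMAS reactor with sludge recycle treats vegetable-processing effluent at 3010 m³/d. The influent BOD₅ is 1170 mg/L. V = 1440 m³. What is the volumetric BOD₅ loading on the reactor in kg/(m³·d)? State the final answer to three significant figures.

L_v ≈ 2.45 kg BOD₅/(m³·d)

Applied BOD₅ load per unit volume = Q·S₀/V = (3010 × 1170/1000)/1440 = 2.446 kg BOD₅·m⁻³·d⁻¹.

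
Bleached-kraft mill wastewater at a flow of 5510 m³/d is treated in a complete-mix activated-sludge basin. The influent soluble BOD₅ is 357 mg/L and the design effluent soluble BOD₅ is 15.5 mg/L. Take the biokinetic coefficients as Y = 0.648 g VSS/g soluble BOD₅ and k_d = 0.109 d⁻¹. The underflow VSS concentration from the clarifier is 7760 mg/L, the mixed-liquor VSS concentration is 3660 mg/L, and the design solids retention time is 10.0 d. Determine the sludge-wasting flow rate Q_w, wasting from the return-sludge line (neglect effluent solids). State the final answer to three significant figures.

Rearranging the biomass balance for a CMAS with decay, V = Y·Q·ΔS·θ_c / [X·(1+k_d θ_c)] = 0.648 × 5510 × (357 − 15.5) × 10.0 / [3660 × (1 + 0.109 × 10.0)] = 1.22×10^7 / 7649 = 1594 m³.
Q_w = (V·X)/(θ_c X_r) = 1594 × 3660 / (10.0 × 7760) = 75.18 m³/d.

Q_w ≈ 75.2 m³/d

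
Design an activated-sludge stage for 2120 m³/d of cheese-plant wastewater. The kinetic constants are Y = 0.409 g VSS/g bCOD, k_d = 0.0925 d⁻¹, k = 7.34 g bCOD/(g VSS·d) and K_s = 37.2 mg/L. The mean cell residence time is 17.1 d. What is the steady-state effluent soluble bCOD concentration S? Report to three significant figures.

S ≈ 1.97 mg/L

From the Monod/SRT balance for a CMAS, S = K_s·(1+k_d θ_c)/[θ_c·(Y k − k_d) − 1] = 37.2 × (1 + 0.0925 × 17.1) / [17.1 × (0.409 × 7.34 − 0.0925) − 1] = 96.04 / 48.75 = 1.970 mg/L.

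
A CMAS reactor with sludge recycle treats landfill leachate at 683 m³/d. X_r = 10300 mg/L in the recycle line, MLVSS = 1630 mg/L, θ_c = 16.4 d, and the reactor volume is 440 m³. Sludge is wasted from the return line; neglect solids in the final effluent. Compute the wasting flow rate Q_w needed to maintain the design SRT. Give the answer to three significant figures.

Q_w = (V·X)/(θ_c X_r) = 440.0 × 1630 / (16.4 × 10300) = 4.246 m³/d.

Q_w ≈ 4.25 m³/d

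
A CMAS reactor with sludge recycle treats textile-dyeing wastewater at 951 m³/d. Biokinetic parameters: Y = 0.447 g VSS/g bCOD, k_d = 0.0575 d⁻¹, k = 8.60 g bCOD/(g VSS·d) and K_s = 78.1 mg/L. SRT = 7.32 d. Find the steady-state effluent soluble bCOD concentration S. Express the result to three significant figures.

Effluent substrate depends only on kinetics and SRT: S = K_s(1 + k_d θ_c) / [θ_c(Yk − k_d) − 1] = 78.1 × (1 + 0.0575 × 7.32) / [7.32 × (0.447 × 8.60 − 0.0575) − 1] = 111.0 / 26.72 = 4.153 mg/L.

S ≈ 4.15 mg/L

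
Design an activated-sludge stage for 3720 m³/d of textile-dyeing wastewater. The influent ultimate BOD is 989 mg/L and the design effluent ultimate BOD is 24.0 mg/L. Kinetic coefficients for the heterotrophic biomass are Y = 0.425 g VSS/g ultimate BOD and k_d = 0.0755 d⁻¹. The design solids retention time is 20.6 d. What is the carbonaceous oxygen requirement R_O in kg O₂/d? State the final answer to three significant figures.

R_O ≈ 2740 kg O₂/d

Y_obs = Y / (1 + k_d θ_c) = 0.425 / (1 + 0.0755 × 20.6) = 0.425 / 2.555 = 0.1663.
Substrate removed = Q·(S₀ − S) = 3720 m³/d × (989 − 24.0) g/m³ = 3.59×10^6 g/d = 3590 kg/d.
Net sludge production P_X = 0.1663 × 3590 = 597.1 kg VSS/d.
R_O = Q·ΔS − 1.42 P_X = 3590 − 847.8 = 2742 kg O₂/d.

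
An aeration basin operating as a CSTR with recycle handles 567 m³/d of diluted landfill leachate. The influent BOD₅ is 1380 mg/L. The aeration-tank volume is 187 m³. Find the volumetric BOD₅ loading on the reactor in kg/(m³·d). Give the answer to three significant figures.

L_v = Q S₀ / V = 567 × 1380 × 10⁻³ / 187.0 = 4.184 kg/(m³·d).

L_v ≈ 4.18 kg BOD₅/(m³·d)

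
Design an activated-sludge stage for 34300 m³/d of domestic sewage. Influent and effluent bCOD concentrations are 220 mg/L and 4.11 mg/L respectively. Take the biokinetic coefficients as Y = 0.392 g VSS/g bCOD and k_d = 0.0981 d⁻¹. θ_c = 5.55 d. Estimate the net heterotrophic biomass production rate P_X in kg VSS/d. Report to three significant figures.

Correct the yield for decay: Y_obs = Y/(1 + k_d θ_c) = 0.392 / (1 + 0.0981 × 5.55) = 0.392 / 1.544 = 0.2538.
Substrate removed = Q·(S₀ − S) = 34300 m³/d × (220 − 4.11) g/m³ = 7.41×10^6 g/d = 7405 kg/d.
So the net sludge growth is P_X = 0.2538 × 7405 = 1879 kg VSS/d.

P_X ≈ 1880 kg VSS/d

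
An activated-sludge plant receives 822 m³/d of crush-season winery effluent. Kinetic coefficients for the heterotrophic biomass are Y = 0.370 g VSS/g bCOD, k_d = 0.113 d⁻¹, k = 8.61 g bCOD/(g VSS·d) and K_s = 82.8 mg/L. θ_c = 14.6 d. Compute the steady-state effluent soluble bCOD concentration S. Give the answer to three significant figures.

From the Monod/SRT balance for a CMAS, S = K_s·(1+k_d θ_c)/[θ_c·(Y k − k_d) − 1] = 82.8 × (1 + 0.113 × 14.6) / [14.6 × (0.370 × 8.61 − 0.113) − 1] = 219.4 / 43.86 = 5.002 mg/L.

S ≈ 5.00 mg/L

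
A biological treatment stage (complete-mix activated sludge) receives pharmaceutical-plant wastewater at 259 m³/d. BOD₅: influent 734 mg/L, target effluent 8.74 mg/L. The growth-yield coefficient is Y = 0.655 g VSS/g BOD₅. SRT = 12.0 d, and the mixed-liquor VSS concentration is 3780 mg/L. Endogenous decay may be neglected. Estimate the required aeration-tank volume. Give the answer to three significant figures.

Biomass mass balance (decay neglected): V·X = Y·Q·(S₀ − S)·θ_c, so V = 0.655 × 259 × (734 − 8.74) × 12.0 / 3780 = 390.6 m³.

V ≈ 391 m³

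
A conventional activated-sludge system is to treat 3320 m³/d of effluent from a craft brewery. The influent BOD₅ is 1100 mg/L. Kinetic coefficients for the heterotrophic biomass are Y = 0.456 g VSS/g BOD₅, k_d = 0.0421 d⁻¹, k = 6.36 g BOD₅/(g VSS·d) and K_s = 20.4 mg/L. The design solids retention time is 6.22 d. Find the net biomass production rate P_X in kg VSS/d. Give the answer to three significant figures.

P_X ≈ 1320 kg VSS/d

Effluent substrate depends only on kinetics and SRT: S = K_s(1 + k_d θ_c) / [θ_c(Yk − k_d) − 1] = 20.4 × (1 + 0.0421 × 6.22) / [6.22 × (0.456 × 6.36 − 0.0421) − 1] = 25.74 / 16.78 = 1.534 mg/L.
Observed yield with endogenous decay: Y_obs = Y / (1 + k_d·θ_c) = 0.456 / (1 + 0.0421 × 6.22) = 0.456 / 1.262 = 0.3614 g VSS/g BOD₅.
ΔS = 1100 − 1.53 = 1098 mg/L, so the substrate removal rate is 3320 × 1098/1000 = 3647 kg BOD₅/d.
P_X = Y_obs · Q(S₀ − S) = 0.3614 × 3647 = 1318 kg VSS/d.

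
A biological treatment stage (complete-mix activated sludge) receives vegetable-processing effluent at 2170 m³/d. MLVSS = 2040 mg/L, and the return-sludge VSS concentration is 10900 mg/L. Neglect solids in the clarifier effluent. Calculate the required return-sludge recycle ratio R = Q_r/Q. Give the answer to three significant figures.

Solids balance on the clarifier gives (1+R)X = R·X_r, so R = X/(X_r − X) = 2040 / (10900 − 2040) = 0.2302.

R ≈ 0.230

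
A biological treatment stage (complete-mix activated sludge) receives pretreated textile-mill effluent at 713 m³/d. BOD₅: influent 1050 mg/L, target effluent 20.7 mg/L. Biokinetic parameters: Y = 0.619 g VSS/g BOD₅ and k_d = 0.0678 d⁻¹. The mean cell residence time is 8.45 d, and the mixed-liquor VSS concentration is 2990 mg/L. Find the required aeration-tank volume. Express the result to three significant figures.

Rearranging the biomass balance for a CMAS with decay, V = Y·Q·ΔS·θ_c / [X·(1+k_d θ_c)] = 0.619 × 713 × (1050 − 20.7) × 8.45 / [2990 × (1 + 0.0678 × 8.45)] = 3.84×10^6 / 4703 = 816.2 m³.

V ≈ 816 m³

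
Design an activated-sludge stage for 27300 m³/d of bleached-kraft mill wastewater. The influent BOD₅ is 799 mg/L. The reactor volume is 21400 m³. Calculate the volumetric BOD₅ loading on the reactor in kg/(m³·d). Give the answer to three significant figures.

L_v ≈ 1.02 kg BOD₅/(m³·d)

L_v = Q S₀ / V = 27300 × 799 × 10⁻³ / 21400 = 1.019 kg/(m³·d).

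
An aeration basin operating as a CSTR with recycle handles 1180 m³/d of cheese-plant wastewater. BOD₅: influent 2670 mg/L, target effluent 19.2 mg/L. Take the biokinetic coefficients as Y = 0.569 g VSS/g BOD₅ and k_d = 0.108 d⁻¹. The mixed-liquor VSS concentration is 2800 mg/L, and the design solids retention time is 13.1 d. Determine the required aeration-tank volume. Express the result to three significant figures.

V ≈ 3450 m³

Rearranging the biomass balance for a CMAS with decay, V = Y·Q·ΔS·θ_c / [X·(1+k_d θ_c)] = 0.569 × 1180 × (2670 − 19.2) × 13.1 / [2800 × (1 + 0.108 × 13.1)] = 2.33×10^7 / 6761 = 3448 m³.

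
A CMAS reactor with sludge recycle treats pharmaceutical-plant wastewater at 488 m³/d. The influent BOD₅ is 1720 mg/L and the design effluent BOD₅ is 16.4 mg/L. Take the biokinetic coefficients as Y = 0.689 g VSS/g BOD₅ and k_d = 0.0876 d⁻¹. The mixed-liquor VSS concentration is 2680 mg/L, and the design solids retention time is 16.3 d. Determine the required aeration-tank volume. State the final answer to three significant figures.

From the SRT design equation V = Y Q (S₀−S) θ_c / [X (1 + k_d θ_c)] = 0.689 × 488 × (1720 − 16.4) × 16.3 / [2680 × (1 + 0.0876 × 16.3)] = 9.34×10^6 / 6507 = 1435 m³.

V ≈ 1430 m³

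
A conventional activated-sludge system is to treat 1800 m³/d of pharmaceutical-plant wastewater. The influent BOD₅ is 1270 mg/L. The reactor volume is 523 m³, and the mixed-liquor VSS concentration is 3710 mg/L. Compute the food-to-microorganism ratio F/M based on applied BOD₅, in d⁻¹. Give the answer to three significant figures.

F/M ≈ 1.18 d⁻¹

F/M = Q·S₀ / (V·X) = 1800 × 1270 / (523.0 × 3710) = 1.178 g BOD₅·(g VSS·d)⁻¹.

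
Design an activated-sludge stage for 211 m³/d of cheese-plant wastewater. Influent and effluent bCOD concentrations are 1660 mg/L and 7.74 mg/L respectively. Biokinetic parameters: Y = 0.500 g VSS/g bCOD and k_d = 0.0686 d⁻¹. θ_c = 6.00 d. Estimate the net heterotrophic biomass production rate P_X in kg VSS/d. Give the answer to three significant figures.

Correct the yield for decay: Y_obs = Y/(1 + k_d θ_c) = 0.500 / (1 + 0.0686 × 6.00) = 0.500 / 1.412 = 0.3542.
Substrate removed = Q·(S₀ − S) = 211 m³/d × (1660 − 7.74) g/m³ = 3.49×10^5 g/d = 348.6 kg/d.
P_X = Y_obs · Q(S₀ − S) = 0.3542 × 348.6 = 123.5 kg VSS/d.

P_X ≈ 123 kg VSS/d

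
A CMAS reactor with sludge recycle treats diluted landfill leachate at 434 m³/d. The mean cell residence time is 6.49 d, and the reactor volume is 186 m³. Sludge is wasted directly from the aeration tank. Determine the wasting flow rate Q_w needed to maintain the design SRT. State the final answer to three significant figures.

Q_w ≈ 28.7 m³/d

For wasting at MLVSS concentration, Q_w = V/θ_c = 186.0/6.49 = 28.66 m³/d.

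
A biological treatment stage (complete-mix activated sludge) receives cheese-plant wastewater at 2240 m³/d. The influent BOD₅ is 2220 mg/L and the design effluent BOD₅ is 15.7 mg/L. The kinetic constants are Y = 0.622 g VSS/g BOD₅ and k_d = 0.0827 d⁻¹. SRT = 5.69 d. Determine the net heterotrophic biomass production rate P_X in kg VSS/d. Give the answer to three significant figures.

Correct the yield for decay: Y_obs = Y/(1 + k_d θ_c) = 0.622 / (1 + 0.0827 × 5.69) = 0.622 / 1.471 = 0.4230.
ΔS = 2220 − 15.7 = 2204 mg/L, so the substrate removal rate is 2240 × 2204/1000 = 4938 kg BOD₅/d.
So the net sludge growth is P_X = 0.4230 × 4938 = 2088 kg VSS/d.

P_X ≈ 2090 kg VSS/d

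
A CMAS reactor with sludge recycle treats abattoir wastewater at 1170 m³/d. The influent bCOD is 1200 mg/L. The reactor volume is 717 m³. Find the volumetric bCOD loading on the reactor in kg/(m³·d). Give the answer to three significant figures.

Applied bCOD load per unit volume = Q·S₀/V = (1170 × 1200/1000)/717.0 = 1.958 kg bCOD·m⁻³·d⁻¹.

L_v ≈ 1.96 kg bCOD/(m³·d)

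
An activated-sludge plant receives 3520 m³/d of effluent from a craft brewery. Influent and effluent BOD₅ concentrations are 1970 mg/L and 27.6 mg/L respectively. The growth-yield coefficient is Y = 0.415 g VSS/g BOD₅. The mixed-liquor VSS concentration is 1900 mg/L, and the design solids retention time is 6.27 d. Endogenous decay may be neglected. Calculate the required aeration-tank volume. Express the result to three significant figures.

V ≈ 9360 m³

With k_d = 0 the design equation reduces to V = Y Q (S₀−S) θ_c / X = 0.415 × 3520 × (1970 − 27.6) × 6.27 / 1900 = 9364 m³.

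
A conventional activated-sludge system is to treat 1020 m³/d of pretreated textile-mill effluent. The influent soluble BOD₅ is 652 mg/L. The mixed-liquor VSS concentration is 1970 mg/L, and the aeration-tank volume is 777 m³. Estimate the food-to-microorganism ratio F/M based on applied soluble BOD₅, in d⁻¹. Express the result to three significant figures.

F/M ≈ 0.434 d⁻¹

Food-to-microorganism ratio F/M = Q S₀ / (V X) = 1020 × 652 / (777.0 × 1970) = 0.4345 d⁻¹.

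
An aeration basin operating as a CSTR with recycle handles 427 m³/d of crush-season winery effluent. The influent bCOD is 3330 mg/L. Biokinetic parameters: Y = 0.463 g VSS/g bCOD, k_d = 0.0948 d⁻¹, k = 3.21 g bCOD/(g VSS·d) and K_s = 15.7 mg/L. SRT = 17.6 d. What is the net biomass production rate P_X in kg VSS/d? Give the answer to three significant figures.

P_X ≈ 247 kg VSS/d

For a completely mixed reactor with recycle the Lawrence–McCarty relation gives S = K_s·(1 + k_d·θ_c) / [θ_c·(Y·k − k_d) − 1] = 15.7 × (1 + 0.0948 × 17.6) / [17.6 × (0.463 × 3.21 − 0.0948) − 1] = 41.90 / 23.49 = 1.784 mg/L.
Y_obs = Y / (1 + k_d θ_c) = 0.463 / (1 + 0.0948 × 17.6) = 0.463 / 2.668 = 0.1735.
Mass of bCOD removed per day: Q(S₀ − S) = 427 × 3328 g/m³ = 1421 kg/d.
So the net sludge growth is P_X = 0.1735 × 1421 = 246.6 kg VSS/d.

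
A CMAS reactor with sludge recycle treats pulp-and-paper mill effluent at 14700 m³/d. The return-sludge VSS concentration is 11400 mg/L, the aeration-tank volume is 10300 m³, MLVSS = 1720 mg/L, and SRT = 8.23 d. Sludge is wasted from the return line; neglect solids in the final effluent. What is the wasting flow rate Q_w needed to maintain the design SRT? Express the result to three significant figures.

Q_w ≈ 189 m³/d

Wasting from the return line (neglecting effluent solids): Q_w = V·X / (θ_c·X_r) = 10300 × 1720 / (8.23 × 11400) = 188.8 m³/d.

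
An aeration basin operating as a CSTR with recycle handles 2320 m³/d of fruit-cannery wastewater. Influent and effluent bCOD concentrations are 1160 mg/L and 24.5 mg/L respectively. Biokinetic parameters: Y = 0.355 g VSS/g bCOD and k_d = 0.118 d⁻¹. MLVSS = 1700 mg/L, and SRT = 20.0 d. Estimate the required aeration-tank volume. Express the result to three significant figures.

V ≈ 3270 m³

From the SRT design equation V = Y Q (S₀−S) θ_c / [X (1 + k_d θ_c)] = 0.355 × 2320 × (1160 − 24.5) × 20.0 / [1700 × (1 + 0.118 × 20.0)] = 1.87×10^7 / 5712 = 3275 m³.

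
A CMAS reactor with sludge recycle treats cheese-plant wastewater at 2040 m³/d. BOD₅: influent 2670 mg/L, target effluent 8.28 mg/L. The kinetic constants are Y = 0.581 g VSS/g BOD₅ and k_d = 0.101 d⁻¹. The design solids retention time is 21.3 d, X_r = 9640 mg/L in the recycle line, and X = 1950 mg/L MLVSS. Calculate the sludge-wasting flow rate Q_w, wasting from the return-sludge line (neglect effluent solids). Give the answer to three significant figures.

Rearranging the biomass balance for a CMAS with decay, V = Y·Q·ΔS·θ_c / [X·(1+k_d θ_c)] = 0.581 × 2040 × (2670 − 8.28) × 21.3 / [1950 × (1 + 0.101 × 21.3)] = 6.72×10^7 / 6145 = 10935 m³.
Wasting from the return line (neglecting effluent solids): Q_w = V·X / (θ_c·X_r) = 10935 × 1950 / (21.3 × 9640) = 103.8 m³/d.

Q_w ≈ 104 m³/d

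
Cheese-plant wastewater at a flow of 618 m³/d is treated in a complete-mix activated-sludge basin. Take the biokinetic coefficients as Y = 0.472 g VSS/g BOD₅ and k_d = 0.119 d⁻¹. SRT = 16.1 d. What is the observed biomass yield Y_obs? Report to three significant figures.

Y_obs ≈ 0.162 g VSS/g BOD₅

The observed yield is Y_obs = Y/(1 + k_d·θ_c) = 0.472 / (1 + 0.119 × 16.1) = 0.472 / 2.916 = 0.1619 g VSS per g BOD₅ removed.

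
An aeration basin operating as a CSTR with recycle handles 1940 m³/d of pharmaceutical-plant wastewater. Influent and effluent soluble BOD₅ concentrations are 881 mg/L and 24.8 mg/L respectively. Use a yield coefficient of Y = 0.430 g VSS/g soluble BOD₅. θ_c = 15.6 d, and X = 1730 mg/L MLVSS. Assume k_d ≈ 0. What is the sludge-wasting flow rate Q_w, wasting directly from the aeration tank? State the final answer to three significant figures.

Q_w ≈ 413 m³/d

V·X = Y·Q·ΔS·θ_c gives V = 0.430 × 1940 × (881 − 24.8) × 15.6 / 1730 = 6441 m³.
For wasting at MLVSS concentration, Q_w = V/θ_c = 6441/15.6 = 412.9 m³/d.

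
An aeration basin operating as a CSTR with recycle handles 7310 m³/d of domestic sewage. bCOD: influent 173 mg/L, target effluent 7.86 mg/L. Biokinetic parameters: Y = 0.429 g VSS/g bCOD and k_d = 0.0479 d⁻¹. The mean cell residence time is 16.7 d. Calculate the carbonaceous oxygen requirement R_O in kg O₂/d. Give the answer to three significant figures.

Y_obs = Y / (1 + k_d θ_c) = 0.429 / (1 + 0.0479 × 16.7) = 0.429 / 1.800 = 0.2383.
Substrate removed = Q·(S₀ − S) = 7310 m³/d × (173 − 7.86) g/m³ = 1.21×10^6 g/d = 1207 kg/d.
Net sludge production P_X = 0.2383 × 1207 = 287.7 kg VSS/d.
Carbonaceous O₂ demand = substrate oxidised − cell-mass equivalent = 1207 − 1.42 × 287.7 = 798.6 kg O₂/d.

R_O ≈ 799 kg O₂/d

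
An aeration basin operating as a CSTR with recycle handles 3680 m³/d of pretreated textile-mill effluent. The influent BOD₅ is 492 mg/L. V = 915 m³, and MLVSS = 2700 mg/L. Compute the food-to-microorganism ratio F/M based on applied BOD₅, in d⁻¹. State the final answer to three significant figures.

F/M = applied load / biomass = Q·S₀/(V·X) = 3680 × 492 / (915.0 × 2700) = 0.7329 d⁻¹.

F/M ≈ 0.733 d⁻¹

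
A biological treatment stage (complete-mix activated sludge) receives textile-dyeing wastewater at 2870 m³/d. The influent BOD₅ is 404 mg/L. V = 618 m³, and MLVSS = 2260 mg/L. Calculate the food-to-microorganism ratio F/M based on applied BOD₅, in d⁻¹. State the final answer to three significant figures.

Food-to-microorganism ratio F/M = Q S₀ / (V X) = 2870 × 404 / (618.0 × 2260) = 0.8302 d⁻¹.

F/M ≈ 0.830 d⁻¹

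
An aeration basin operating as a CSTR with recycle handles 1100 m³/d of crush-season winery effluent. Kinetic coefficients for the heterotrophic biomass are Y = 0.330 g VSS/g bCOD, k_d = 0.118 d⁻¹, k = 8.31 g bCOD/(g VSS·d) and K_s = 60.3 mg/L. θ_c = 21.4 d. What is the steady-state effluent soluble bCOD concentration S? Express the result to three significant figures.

From the Monod/SRT balance for a CMAS, S = K_s·(1+k_d θ_c)/[θ_c·(Y k − k_d) − 1] = 60.3 × (1 + 0.118 × 21.4) / [21.4 × (0.330 × 8.31 − 0.118) − 1] = 212.6 / 55.16 = 3.854 mg/L.

S ≈ 3.85 mg/L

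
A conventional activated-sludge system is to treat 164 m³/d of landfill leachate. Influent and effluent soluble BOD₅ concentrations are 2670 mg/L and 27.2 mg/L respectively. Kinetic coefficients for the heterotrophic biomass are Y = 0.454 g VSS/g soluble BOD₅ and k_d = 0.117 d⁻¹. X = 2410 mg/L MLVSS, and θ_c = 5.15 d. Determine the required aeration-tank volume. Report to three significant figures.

From the SRT design equation V = Y Q (S₀−S) θ_c / [X (1 + k_d θ_c)] = 0.454 × 164 × (2670 − 27.2) × 5.15 / [2410 × (1 + 0.117 × 5.15)] = 1.01×10^6 / 3862 = 262.4 m³.

V ≈ 262 m³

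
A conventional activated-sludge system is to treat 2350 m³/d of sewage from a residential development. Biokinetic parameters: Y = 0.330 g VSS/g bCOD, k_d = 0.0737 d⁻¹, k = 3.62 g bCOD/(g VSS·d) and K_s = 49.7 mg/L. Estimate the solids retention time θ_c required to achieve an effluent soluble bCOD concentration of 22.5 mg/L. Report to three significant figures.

θ_c ≈ 3.35 d

Specific growth rate at S = 22.5 mg/L: μ = YkS/(K_s+S) = 0.330·3.62·22.5/(49.7+22.5) = 0.3723 d⁻¹.
1/θ_c = 0.3723 − 0.0737 = 0.2986 d⁻¹, so θ_c = 3.349 d.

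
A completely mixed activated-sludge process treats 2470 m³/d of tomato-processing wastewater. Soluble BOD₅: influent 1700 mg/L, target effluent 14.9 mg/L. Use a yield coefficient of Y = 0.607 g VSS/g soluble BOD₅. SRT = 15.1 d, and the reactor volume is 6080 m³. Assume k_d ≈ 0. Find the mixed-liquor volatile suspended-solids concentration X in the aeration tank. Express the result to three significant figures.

X ≈ 6270 mg/L

Without decay, X = Y Q (S₀−S) θ_c / V = 0.607 × 2470 × (1700 − 14.9) × 15.1 / 6080 = 6275 mg/L.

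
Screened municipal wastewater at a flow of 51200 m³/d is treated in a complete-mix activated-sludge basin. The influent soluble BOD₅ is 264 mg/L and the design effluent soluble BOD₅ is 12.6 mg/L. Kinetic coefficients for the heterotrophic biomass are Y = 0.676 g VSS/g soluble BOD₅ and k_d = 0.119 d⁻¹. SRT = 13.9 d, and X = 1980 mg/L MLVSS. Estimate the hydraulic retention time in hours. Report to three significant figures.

From the SRT design equation V = Y Q (S₀−S) θ_c / [X (1 + k_d θ_c)] = 0.676 × 51200 × (264 − 12.6) × 13.9 / [1980 × (1 + 0.119 × 13.9)] = 1.21×10^8 / 5255 = 23015 m³.
HRT = V/Q = 23015 m³ / 51200 m³·d⁻¹ = 0.4495 d × 24 = 10.79 h.

τ ≈ 10.8 h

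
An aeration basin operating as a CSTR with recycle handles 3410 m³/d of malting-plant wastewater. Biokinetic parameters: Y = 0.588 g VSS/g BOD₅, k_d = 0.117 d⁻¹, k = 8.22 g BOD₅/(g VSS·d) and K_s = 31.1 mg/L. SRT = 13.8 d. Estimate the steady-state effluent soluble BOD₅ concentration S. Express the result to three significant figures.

S ≈ 1.27 mg/L

Effluent substrate depends only on kinetics and SRT: S = K_s(1 + k_d θ_c) / [θ_c(Yk − k_d) − 1] = 31.1 × (1 + 0.117 × 13.8) / [13.8 × (0.588 × 8.22 − 0.117) − 1] = 81.31 / 64.09 = 1.269 mg/L.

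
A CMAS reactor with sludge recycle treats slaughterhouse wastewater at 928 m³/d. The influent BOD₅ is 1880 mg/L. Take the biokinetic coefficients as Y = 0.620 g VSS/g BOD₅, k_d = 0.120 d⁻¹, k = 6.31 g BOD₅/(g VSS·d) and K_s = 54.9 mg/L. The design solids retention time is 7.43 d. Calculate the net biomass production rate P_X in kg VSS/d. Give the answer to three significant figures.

P_X ≈ 571 kg VSS/d

From the Monod/SRT balance for a CMAS, S = K_s·(1+k_d θ_c)/[θ_c·(Y k − k_d) − 1] = 54.9 × (1 + 0.120 × 7.43) / [7.43 × (0.620 × 6.31 − 0.120) − 1] = 103.8 / 27.18 = 3.821 mg/L.
Observed yield with endogenous decay: Y_obs = Y / (1 + k_d·θ_c) = 0.620 / (1 + 0.120 × 7.43) = 0.620 / 1.892 = 0.3278 g VSS/g BOD₅.
Substrate removed = Q·(S₀ − S) = 928 m³/d × (1880 − 3.82) g/m³ = 1.74×10^6 g/d = 1741 kg/d.
P_X = Y_obs · Q(S₀ − S) = 0.3278 × 1741 = 570.7 kg VSS/d.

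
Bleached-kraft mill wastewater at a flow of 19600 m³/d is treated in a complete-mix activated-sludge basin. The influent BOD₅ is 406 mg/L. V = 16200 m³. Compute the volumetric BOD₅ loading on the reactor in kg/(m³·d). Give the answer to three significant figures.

L_v = Q S₀ / V = 19600 × 406 × 10⁻³ / 16200 = 0.4912 kg/(m³·d).

L_v ≈ 0.491 kg BOD₅/(m³·d)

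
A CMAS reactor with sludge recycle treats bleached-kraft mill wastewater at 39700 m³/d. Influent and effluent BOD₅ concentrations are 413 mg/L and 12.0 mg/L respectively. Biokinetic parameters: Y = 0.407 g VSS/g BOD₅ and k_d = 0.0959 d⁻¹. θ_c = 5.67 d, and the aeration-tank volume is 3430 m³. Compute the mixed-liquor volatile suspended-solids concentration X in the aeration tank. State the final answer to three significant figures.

Solving the biomass balance for X: X = Y Q (S₀−S) θ_c / [V (1+k_d θ_c)] = 0.407 × 39700 × (413 − 12.0) × 5.67 / [3430 × (1 + 0.0959 × 5.67)] = 6938 mg/L.

X ≈ 6940 mg/L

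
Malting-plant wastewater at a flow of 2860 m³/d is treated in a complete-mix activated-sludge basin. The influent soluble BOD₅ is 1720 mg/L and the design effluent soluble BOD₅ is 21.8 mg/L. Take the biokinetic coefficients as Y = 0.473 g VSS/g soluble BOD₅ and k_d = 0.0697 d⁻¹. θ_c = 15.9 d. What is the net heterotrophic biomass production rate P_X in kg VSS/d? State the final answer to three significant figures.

Y_obs = Y / (1 + k_d θ_c) = 0.473 / (1 + 0.0697 × 15.9) = 0.473 / 2.108 = 0.2244.
ΔS = 1720 − 21.8 = 1698 mg/L, so the substrate removal rate is 2860 × 1698/1000 = 4857 kg soluble BOD₅/d.
Net biomass production P_X = Y_obs × Q·(S₀ − S) = 0.2244 × 4857 = 1090 kg VSS/d.

P_X ≈ 1090 kg VSS/d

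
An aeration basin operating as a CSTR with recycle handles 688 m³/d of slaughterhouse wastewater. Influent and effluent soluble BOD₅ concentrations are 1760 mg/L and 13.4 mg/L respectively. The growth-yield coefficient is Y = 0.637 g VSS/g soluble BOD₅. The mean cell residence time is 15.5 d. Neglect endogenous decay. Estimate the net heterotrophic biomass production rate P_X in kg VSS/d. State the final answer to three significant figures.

No decay correction is needed, so Y_obs = Y = 0.637.
Substrate removed = Q·(S₀ − S) = 688 m³/d × (1760 − 13.4) g/m³ = 1.2×10^6 g/d = 1202 kg/d.
So the net sludge growth is P_X = 0.6370 × 1202 = 765.5 kg VSS/d.

P_X ≈ 765 kg VSS/d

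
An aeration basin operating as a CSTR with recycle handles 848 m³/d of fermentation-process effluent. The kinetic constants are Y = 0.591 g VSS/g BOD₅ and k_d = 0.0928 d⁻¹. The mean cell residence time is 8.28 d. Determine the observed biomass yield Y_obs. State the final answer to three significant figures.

Y_obs ≈ 0.334 g VSS/g BOD₅

Observed yield with endogenous decay: Y_obs = Y / (1 + k_d·θ_c) = 0.591 / (1 + 0.0928 × 8.28) = 0.591 / 1.768 = 0.3342 g VSS/g BOD₅.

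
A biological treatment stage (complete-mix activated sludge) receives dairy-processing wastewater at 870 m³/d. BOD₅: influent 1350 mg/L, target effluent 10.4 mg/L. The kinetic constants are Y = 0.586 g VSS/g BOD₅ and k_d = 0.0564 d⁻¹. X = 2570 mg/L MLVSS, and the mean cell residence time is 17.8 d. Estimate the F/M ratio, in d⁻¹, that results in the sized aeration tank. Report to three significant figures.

F/M ≈ 0.194 d⁻¹

From the SRT design equation V = Y Q (S₀−S) θ_c / [X (1 + k_d θ_c)] = 0.586 × 870 × (1350 − 10.4) × 17.8 / [2570 × (1 + 0.0564 × 17.8)] = 1.22×10^7 / 5150 = 2360 m³.
F/M = applied load / biomass = Q·S₀/(V·X) = 870 × 1350 / (2360 × 2570) = 0.1936 d⁻¹.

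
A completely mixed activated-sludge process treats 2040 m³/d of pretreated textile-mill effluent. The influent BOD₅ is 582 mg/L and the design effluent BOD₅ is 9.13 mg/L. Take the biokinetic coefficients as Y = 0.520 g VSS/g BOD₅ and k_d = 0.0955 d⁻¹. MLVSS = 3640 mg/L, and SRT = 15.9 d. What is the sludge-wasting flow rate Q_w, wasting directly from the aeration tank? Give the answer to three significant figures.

Q_w ≈ 66.3 m³/d

Steady-state biomass mass balance: V·X·(1 + k_d·θ_c) = Y·Q·(S₀ − S)·θ_c, so V = 0.520 × 2040 × (582 − 9.13) × 15.9 / [3640 × (1 + 0.0955 × 15.9)] = 9.66×10^6 / 9167 = 1054 m³.
Wasting from the aeration tank: Q_w = V / θ_c = 1054 / 15.9 = 66.29 m³/d.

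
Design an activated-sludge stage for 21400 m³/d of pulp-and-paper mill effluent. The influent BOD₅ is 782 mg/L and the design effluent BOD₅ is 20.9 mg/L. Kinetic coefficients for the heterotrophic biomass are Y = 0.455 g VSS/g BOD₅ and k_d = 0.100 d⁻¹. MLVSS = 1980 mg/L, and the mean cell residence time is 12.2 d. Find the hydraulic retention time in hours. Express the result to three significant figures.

τ ≈ 23.1 h

From the SRT design equation V = Y Q (S₀−S) θ_c / [X (1 + k_d θ_c)] = 0.455 × 21400 × (782 − 20.9) × 12.2 / [1980 × (1 + 0.100 × 12.2)] = 9.04×10^7 / 4396 = 20569 m³.
HRT = V/Q = 20569 m³ / 21400 m³·d⁻¹ = 0.9612 d × 24 = 23.07 h.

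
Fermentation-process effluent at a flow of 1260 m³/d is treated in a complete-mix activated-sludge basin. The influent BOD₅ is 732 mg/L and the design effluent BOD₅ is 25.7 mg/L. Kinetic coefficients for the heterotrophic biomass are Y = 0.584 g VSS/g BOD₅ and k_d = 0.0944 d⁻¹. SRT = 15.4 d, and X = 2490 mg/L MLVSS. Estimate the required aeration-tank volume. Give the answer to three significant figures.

Rearranging the biomass balance for a CMAS with decay, V = Y·Q·ΔS·θ_c / [X·(1+k_d θ_c)] = 0.584 × 1260 × (732 − 25.7) × 15.4 / [2490 × (1 + 0.0944 × 15.4)] = 8×10^6 / 6110 = 1310 m³.

V ≈ 1310 m³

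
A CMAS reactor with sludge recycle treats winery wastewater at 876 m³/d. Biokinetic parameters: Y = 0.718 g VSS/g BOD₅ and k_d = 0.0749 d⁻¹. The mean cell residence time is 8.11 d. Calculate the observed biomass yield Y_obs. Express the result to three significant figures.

Y_obs = Y / (1 + k_d θ_c) = 0.718 / (1 + 0.0749 × 8.11) = 0.718 / 1.607 = 0.4467.

Y_obs ≈ 0.447 g VSS/g BOD₅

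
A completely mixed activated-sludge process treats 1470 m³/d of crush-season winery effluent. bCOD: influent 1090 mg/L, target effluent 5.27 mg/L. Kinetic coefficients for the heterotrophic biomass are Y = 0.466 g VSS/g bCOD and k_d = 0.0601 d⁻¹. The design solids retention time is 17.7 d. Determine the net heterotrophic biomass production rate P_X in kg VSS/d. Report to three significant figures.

The observed yield is Y_obs = Y/(1 + k_d·θ_c) = 0.466 / (1 + 0.0601 × 17.7) = 0.466 / 2.064 = 0.2258 g VSS per g bCOD removed.
Q·(S₀ − S) = 1470 × (1090 − 5.27) × 10⁻³ = 1595 kg/d removed.
Net biomass production P_X = Y_obs × Q·(S₀ − S) = 0.2258 × 1595 = 360.1 kg VSS/d.

P_X ≈ 360 kg VSS/d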